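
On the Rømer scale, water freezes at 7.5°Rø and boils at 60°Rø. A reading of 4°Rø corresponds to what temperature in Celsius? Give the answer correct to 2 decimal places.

-6.67°C

Linear interpolation between the fixed points: C = (4 - 7.5) × 100 / (60 - 7.5) = -6.6667°C.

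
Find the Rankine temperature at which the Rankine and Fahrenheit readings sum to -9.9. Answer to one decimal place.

Let R be the Rankine reading. The Fahrenheit reading is F = 1·R - 459.67.
Require R + F = -9.9: (2)·R - 459.67 = -9.9.
R = (-9.9 + 459.67) / (2) = 224.9.

224.9°R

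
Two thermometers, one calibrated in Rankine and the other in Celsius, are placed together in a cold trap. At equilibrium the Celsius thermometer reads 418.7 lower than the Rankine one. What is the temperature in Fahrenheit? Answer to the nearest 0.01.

Let x be the Rankine reading; then the Celsius reading is 5/9·x - 273.15.
(5/9·x - 273.15) - x = -418.7  ⇒  (-4/9)·x = -145.55  ⇒  x = 327.4875°R.
In Celsius: (327.4875 - 491.67) × 5/9 = -91.2125°C.
In Fahrenheit: -91.2125 × 1.8 + 32 = -132.18°F.

-132.18°F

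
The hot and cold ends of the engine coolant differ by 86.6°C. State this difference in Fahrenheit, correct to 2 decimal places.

Only the scale ratio 1.8 matters for a change in temperature.
86.6 × 1.8 = 155.88.

155.88°F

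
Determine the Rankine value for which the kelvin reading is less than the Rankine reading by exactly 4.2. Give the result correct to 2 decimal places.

9.45°R

Let R be the Rankine reading. The kelvin reading is K = 5/9·R.
Require K - R = -4.2: (-4/9)·R = -4.2.
R = (-4.2) / (-4/9) = 9.45.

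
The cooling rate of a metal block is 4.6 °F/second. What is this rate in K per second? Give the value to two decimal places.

2.56 K/second

The quantity depends on a temperature interval, so only the ratio of degree sizes applies; the offset between the scales is irrelevant.
A change of 1°F is a change of 5/9 K, so 4.6 × 5/9 = 2.56.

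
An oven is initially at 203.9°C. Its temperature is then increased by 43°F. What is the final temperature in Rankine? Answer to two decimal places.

The 43°F change is an interval, so only the factor 5/9 applies: +43 × 5/9 = +23.8889°C.
Final Celsius temperature: 203.9000 + 23.8889 = 227.7889°C.
In Rankine: 227.7889 × 1.8 + 491.67 = 901.69°R.

901.69°R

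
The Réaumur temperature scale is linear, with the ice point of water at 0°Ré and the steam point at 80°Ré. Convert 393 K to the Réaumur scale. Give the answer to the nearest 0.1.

First in Celsius: 393 - 273.15 = 119.8500°C.
Linearly onto the Réaumur scale: 0 + (119.8500 / 100) × (80 - 0) = 95.9°Ré.

95.9°Ré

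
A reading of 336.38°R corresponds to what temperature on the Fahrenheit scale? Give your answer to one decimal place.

In Celsius: (336.38 - 491.67) × 5/9 = -86.2722°C.
In Fahrenheit: -86.2722 × 1.8 + 32 = -123.3°F.

-123.3°F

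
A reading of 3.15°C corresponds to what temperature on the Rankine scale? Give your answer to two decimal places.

497.34°R

In Rankine: 3.1500 × 1.8 + 491.67 = 497.34°R.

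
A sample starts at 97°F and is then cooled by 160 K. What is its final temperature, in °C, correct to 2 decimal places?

Initial temperature in Celsius: (97 - 32) × 5/9 = 36.1111°C.
The 160 K change is an interval; Kelvin and Celsius degrees are the same size, so ΔC = -160°C.
Final Celsius temperature: 36.1111 - 160.0000 = -123.8889°C.

-123.89°C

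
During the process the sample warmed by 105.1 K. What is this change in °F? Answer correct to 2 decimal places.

An interval of 1 K corresponds to 1.8°F.
105.1 × 1.8 = 189.18.

189.18°F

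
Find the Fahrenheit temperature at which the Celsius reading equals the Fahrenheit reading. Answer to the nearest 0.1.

-40.0°F

Let F be the Fahrenheit reading. The Celsius reading is C = 5/9·F - 17.7778.
Set C = F: 5/9·F - 17.7778 = F.
(-4/9)·F = 17.7778  ⇒  F = -40.0.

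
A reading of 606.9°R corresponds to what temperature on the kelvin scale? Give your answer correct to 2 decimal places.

337.17 K

In Celsius: (606.9 - 491.67) × 5/9 = 64.0167°C.
In kelvin: 64.0167 + 273.15 = 337.17 K.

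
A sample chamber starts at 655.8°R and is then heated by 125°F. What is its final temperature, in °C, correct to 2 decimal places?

160.63°C

Initial temperature in Celsius: (655.8 - 491.67) × 5/9 = 91.1833°C.
The 125°F change is an interval, so only the factor 5/9 applies: +125 × 5/9 = +69.4444°C.
Final Celsius temperature: 91.1833 + 69.4444 = 160.6278°C.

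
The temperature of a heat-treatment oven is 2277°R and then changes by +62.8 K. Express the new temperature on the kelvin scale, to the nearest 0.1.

1327.8 K

Initial temperature in Celsius: (2277 - 491.67) × 5/9 = 991.8500°C.
The 62.8 K change is an interval; Kelvin and Celsius degrees are the same size, so ΔC = +62.8°C.
Final Celsius temperature: 991.8500 + 62.8000 = 1054.6500°C.
In kelvin: 1054.6500 + 273.15 = 1327.8 K.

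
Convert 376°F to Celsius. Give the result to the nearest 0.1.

In Celsius: (376 - 32) × 5/9 = 191.1111°C.

191.1°C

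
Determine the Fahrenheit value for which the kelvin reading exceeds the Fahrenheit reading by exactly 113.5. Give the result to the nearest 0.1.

Let F be the Fahrenheit reading. The kelvin reading is K = 5/9·F + 255.372.
Require K - F = 113.5: (-4/9)·F + 255.372 = 113.5.
F = (113.5 - 255.372) / (-4/9) = 319.2.

319.2°F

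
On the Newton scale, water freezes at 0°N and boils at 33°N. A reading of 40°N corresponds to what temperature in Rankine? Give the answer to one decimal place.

709.9°R

Linear interpolation between the fixed points: C = (40 - 0) × 100 / (33 - 0) = 121.2121°C.
Then 121.2121 × 1.8 + 491.67 = 709.9°R.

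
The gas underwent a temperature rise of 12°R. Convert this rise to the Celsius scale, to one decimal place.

For a temperature interval the offset drops out; only the factor 5/9 applies.
12 × 5/9 = 6.7.

6.7°C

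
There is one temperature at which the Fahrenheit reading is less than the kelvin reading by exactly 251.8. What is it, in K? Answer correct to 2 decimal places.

Let K be the kelvin reading. The Fahrenheit reading is F = 1.8·K - 459.67.
Require F - K = -251.8: (0.8)·K - 459.67 = -251.8.
K = (-251.8 + 459.67) / (0.8) = 259.84.

259.84 K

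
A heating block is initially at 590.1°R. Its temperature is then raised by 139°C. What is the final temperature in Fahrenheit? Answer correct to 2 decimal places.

380.63°F

Initial temperature in Celsius: (590.1 - 491.67) × 5/9 = 54.6833°C.
Final Celsius temperature: 54.6833 + 139.0000 = 193.6833°C.
In Fahrenheit: 193.6833 × 1.8 + 32 = 380.63°F.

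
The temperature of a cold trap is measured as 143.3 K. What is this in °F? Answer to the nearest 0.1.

In Celsius: 143.3 - 273.15 = -129.8500°C.
In Fahrenheit: -129.8500 × 1.8 + 32 = -201.7°F.

-201.7°F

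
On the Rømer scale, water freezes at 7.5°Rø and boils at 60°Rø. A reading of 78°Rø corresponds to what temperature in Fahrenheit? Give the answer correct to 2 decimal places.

Linear interpolation between the fixed points: C = (78 - 7.5) × 100 / (60 - 7.5) = 134.2857°C.
Then 134.2857 × 1.8 + 32 = 273.71°F.

273.71°F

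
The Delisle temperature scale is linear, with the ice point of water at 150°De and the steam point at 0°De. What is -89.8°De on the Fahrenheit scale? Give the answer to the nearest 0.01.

Linear interpolation between the fixed points: C = (-89.8 - 150) × 100 / (0 - 150) = 159.8667°C.
Then 159.8667 × 1.8 + 32 = 319.76°F.

319.76°F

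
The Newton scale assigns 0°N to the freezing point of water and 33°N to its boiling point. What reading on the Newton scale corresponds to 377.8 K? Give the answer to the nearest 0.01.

34.53°N

First in Celsius: 377.8 - 273.15 = 104.6500°C.
Linearly onto the Newton scale: 0 + (104.6500 / 100) × (33 - 0) = 34.53°N.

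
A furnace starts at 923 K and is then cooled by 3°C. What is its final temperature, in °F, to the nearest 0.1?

1196.3°F

Initial temperature in Celsius: 923 - 273.15 = 649.8500°C.
Final Celsius temperature: 649.8500 - 3.0000 = 646.8500°C.
In Fahrenheit: 646.8500 × 1.8 + 32 = 1196.3°F.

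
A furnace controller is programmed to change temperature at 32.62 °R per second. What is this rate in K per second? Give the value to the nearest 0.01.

18.12 K/second

Since only a temperature interval is involved, the additive offset between the scales drops out.
A change of 1°R is a change of 5/9 K, so 32.62 × 5/9 = 18.12.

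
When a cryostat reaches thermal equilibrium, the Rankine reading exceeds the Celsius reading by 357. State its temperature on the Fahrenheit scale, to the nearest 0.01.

-271.01°F

Let x be the Rankine reading; then the Celsius reading is 5/9·x - 273.15.
(5/9·x - 273.15) - x = -357  ⇒  (-4/9)·x = -83.85  ⇒  x = 188.6625°R.
In Celsius: (188.6625 - 491.67) × 5/9 = -168.3375°C.
In Fahrenheit: -168.3375 × 1.8 + 32 = -271.01°F.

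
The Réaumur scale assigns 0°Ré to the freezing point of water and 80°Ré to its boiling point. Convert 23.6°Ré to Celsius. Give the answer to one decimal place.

29.5°C

Linear interpolation between the fixed points: C = (23.6 - 0) × 100 / (80 - 0) = 29.5000°C.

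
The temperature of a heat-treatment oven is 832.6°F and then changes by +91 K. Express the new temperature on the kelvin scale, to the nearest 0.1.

808.9 K

Initial temperature in Celsius: (832.6 - 32) × 5/9 = 444.7778°C.
The 91 K change is an interval; Kelvin and Celsius degrees are the same size, so ΔC = +91°C.
Final Celsius temperature: 444.7778 + 91.0000 = 535.7778°C.
In kelvin: 535.7778 + 273.15 = 808.9 K.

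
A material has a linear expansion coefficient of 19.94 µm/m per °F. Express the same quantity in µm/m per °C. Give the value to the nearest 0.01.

35.89 µm/m per °C

Since only a temperature interval is involved, the additive offset between the scales drops out.
A change of 1°C is a change of 1.8°F, so per °C the value is 19.94 × 1.8 = 35.89.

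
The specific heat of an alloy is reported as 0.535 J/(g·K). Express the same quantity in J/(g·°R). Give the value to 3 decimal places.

0.297 J/(g·°R)

The quantity depends on a temperature interval, so only the ratio of degree sizes applies; the offset between the scales is irrelevant.
A change of 1°R is a change of 5/9 K, so per °R the value is 0.535 × 5/9 = 0.297.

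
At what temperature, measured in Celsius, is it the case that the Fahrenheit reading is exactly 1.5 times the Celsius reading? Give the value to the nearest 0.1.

Let C be the Celsius reading. The Fahrenheit reading is F = 1.8·C + 32.
Require F = 1.5·C: 1.8·C + 32 = 1.5·C.
(0.3)·C = -32  ⇒  C = -106.7.

-106.7°C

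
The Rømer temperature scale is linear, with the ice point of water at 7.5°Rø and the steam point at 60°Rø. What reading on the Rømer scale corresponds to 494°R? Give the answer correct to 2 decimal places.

First in Celsius: (494 - 491.67) × 5/9 = 1.2944°C.
Linearly onto the Rømer scale: 7.5 + (1.2944 / 100) × (60 - 7.5) = 8.18°Rø.

8.18°Rø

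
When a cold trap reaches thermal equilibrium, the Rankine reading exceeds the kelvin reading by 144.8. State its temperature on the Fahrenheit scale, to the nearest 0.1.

-133.9°F

Let x be the kelvin reading; then the Rankine reading is 1.8·x.
(1.8·x) - x = 144.8  ⇒  (0.8)·x = 144.8  ⇒  x = 181.0000 K.
In Celsius: 181 - 273.15 = -92.1500°C.
In Fahrenheit: -92.1500 × 1.8 + 32 = -133.9°F.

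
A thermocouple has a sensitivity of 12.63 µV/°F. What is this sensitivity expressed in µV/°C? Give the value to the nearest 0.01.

The quantity depends on a temperature interval, so only the ratio of degree sizes applies; the offset between the scales is irrelevant.
A change of 1°C is a change of 1.8°F, so per °C the value is 12.63 × 1.8 = 22.73.

22.73 µV/°C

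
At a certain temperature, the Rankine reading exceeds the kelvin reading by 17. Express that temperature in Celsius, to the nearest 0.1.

Let x be the kelvin reading; then the Rankine reading is 1.8·x.
(1.8·x) - x = 17  ⇒  (0.8)·x = 17  ⇒  x = 21.2500 K.
In Celsius: 21.25 - 273.15 = -251.9°C.

-251.9°C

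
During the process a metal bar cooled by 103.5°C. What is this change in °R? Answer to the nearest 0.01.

For a temperature interval the offset drops out; only the factor 1.8 applies.
103.5 × 1.8 = 186.30.

186.30°R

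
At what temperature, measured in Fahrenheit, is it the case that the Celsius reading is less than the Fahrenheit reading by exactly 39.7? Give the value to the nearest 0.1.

49.3°F

Let F be the Fahrenheit reading. The Celsius reading is C = 5/9·F - 17.7778.
Require C - F = -39.7: (-4/9)·F - 17.7778 = -39.7.
F = (-39.7 + 17.7778) / (-4/9) = 49.3.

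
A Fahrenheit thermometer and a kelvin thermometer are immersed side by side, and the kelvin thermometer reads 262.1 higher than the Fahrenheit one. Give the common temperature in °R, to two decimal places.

444.53°R

Let x be the Fahrenheit reading; then the kelvin reading is 5/9·x + 255.372.
(5/9·x + 255.372) - x = 262.1  ⇒  (-4/9)·x = 6.72778  ⇒  x = -15.1375°F.
In Celsius: (-15.1375 - 32) × 5/9 = -26.1875°C.
In Rankine: -26.1875 × 1.8 + 491.67 = 444.53°R.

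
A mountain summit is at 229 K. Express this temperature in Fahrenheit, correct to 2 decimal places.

-47.47°F

In Celsius: 229 - 273.15 = -44.1500°C.
In Fahrenheit: -44.1500 × 1.8 + 32 = -47.47°F.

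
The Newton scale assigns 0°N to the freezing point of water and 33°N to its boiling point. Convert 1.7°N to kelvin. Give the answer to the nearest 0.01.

Linear interpolation between the fixed points: C = (1.7 - 0) × 100 / (33 - 0) = 5.1515°C.
Then 5.1515 + 273.15 = 278.30 K.

278.30 K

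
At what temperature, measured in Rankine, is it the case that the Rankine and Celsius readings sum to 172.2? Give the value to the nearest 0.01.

Let R be the Rankine reading. The Celsius reading is C = 5/9·R - 273.15.
Require R + C = 172.2: (14/9)·R - 273.15 = 172.2.
R = (172.2 + 273.15) / (14/9) = 286.30.

286.30°R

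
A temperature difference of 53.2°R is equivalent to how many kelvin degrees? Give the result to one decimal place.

For a temperature interval the offset drops out; only the factor 5/9 applies.
53.2 × 5/9 = 29.6.

29.6 K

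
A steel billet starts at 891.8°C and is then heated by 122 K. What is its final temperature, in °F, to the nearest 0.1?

1856.8°F

The 122 K change is an interval; Kelvin and Celsius degrees are the same size, so ΔC = +122°C.
Final Celsius temperature: 891.8000 + 122.0000 = 1013.8000°C.
In Fahrenheit: 1013.8000 × 1.8 + 32 = 1856.8°F.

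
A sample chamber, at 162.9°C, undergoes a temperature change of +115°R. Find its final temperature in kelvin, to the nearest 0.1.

499.9 K

The 115°R change is an interval, so only the factor 5/9 applies: +115 × 5/9 = +63.8889°C.
Final Celsius temperature: 162.9000 + 63.8889 = 226.7889°C.
In kelvin: 226.7889 + 273.15 = 499.9 K.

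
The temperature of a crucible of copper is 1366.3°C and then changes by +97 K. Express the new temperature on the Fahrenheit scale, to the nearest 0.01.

2665.94°F

The 97 K change is an interval; Kelvin and Celsius degrees are the same size, so ΔC = +97°C.
Final Celsius temperature: 1366.3000 + 97.0000 = 1463.3000°C.
In Fahrenheit: 1463.3000 × 1.8 + 32 = 2665.94°F.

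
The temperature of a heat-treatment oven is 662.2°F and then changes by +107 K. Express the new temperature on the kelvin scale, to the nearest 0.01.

Initial temperature in Celsius: (662.2 - 32) × 5/9 = 350.1111°C.
The 107 K change is an interval; Kelvin and Celsius degrees are the same size, so ΔC = +107°C.
Final Celsius temperature: 350.1111 + 107.0000 = 457.1111°C.
In kelvin: 457.1111 + 273.15 = 730.26 K.

730.26 K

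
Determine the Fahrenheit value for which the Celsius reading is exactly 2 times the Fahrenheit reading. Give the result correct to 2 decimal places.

-12.31°F

Let F be the Fahrenheit reading. The Celsius reading is C = 5/9·F - 17.7778.
Require C = 2·F: 5/9·F - 17.7778 = 2·F.
(-13/9)·F = 17.7778  ⇒  F = -12.31.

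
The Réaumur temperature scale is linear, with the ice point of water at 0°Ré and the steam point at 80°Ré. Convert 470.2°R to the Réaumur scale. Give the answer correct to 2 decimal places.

-9.54°Ré

First in Celsius: (470.2 - 491.67) × 5/9 = -11.9278°C.
Linearly onto the Réaumur scale: 0 + (-11.9278 / 100) × (80 - 0) = -9.54°Ré.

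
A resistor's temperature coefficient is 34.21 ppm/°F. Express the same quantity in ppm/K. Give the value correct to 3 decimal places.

The quantity depends on a temperature interval, so only the ratio of degree sizes applies; the offset between the scales is irrelevant.
A change of 1 K is a change of 1.8°F, so per K the value is 34.21 × 1.8 = 61.578.

61.578 ppm/K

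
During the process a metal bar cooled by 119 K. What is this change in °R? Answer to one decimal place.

For a temperature interval the offset drops out; only the factor 1.8 applies.
119 × 1.8 = 214.2.

214.2°R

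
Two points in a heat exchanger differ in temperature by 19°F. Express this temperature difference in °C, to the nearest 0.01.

For a temperature interval the offset drops out; only the factor 5/9 applies.
19 × 5/9 = 10.56.

10.56°C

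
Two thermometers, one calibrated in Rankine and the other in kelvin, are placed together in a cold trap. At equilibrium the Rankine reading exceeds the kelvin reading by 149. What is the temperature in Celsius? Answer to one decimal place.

-86.9°C

Let x be the Rankine reading; then the kelvin reading is 5/9·x.
(5/9·x) - x = -149  ⇒  (-4/9)·x = -149  ⇒  x = 335.2500°R.
In Celsius: (335.25 - 491.67) × 5/9 = -86.9°C.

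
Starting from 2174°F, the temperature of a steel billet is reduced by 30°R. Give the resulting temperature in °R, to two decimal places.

Initial temperature in Celsius: (2174 - 32) × 5/9 = 1190.0000°C.
The 30°R change is an interval, so only the factor 5/9 applies: -30 × 5/9 = -16.6667°C.
Final Celsius temperature: 1190.0000 - 16.6667 = 1173.3333°C.
In Rankine: 1173.3333 × 1.8 + 491.67 = 2603.67°R.

2603.67°R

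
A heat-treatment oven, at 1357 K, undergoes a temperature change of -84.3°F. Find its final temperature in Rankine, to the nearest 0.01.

2358.30°R

Initial temperature in Celsius: 1357 - 273.15 = 1083.8500°C.
The 84.3°F change is an interval, so only the factor 5/9 applies: -84.3 × 5/9 = -46.8333°C.
Final Celsius temperature: 1083.8500 - 46.8333 = 1037.0167°C.
In Rankine: 1037.0167 × 1.8 + 491.67 = 2358.30°R.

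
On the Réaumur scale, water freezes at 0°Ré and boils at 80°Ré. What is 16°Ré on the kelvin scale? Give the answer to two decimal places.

293.15 K

Linear interpolation between the fixed points: C = (16 - 0) × 100 / (80 - 0) = 20.0000°C.
Then 20.0000 + 273.15 = 293.15 K.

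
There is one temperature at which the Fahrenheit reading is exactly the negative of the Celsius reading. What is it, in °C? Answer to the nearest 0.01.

-11.43°C

Let C be the Celsius reading. The Fahrenheit reading is F = 1.8·C + 32.
Require F = -1·C: 1.8·C + 32 = -1·C.
(2.8)·C = -32  ⇒  C = -11.43.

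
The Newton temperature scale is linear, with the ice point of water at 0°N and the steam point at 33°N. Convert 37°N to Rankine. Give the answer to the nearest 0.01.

Linear interpolation between the fixed points: C = (37 - 0) × 100 / (33 - 0) = 112.1212°C.
Then 112.1212 × 1.8 + 491.67 = 693.49°R.

693.49°R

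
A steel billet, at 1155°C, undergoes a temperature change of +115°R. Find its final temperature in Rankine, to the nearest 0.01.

The 115°R change is an interval, so only the factor 5/9 applies: +115 × 5/9 = +63.8889°C.
Final Celsius temperature: 1155.0000 + 63.8889 = 1218.8889°C.
In Rankine: 1218.8889 × 1.8 + 491.67 = 2685.67°R.

2685.67°R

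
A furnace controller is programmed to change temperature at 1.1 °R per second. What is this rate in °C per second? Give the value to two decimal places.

Since only a temperature interval is involved, the additive offset between the scales drops out.
A change of 1°R is a change of 5/9°C, so 1.1 × 5/9 = 0.61.

0.61 °C/second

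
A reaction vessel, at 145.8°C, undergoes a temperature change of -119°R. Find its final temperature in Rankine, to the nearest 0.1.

635.1°R

The 119°R change is an interval, so only the factor 5/9 applies: -119 × 5/9 = -66.1111°C.
Final Celsius temperature: 145.8000 - 66.1111 = 79.6889°C.
In Rankine: 79.6889 × 1.8 + 491.67 = 635.1°R.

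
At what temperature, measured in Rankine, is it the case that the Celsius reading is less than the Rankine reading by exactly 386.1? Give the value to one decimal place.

Let R be the Rankine reading. The Celsius reading is C = 5/9·R - 273.15.
Require C - R = -386.1: (-4/9)·R - 273.15 = -386.1.
R = (-386.1 + 273.15) / (-4/9) = 254.1.

254.1°R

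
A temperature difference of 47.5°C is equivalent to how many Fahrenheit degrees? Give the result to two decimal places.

Only the scale ratio 1.8 matters for a change in temperature.
47.5 × 1.8 = 85.50.

85.50°F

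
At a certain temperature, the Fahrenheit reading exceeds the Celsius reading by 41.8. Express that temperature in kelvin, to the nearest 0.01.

285.40 K

Let x be the Celsius reading; then the Fahrenheit reading is 1.8·x + 32.
(1.8·x + 32) - x = 41.8  ⇒  (0.8)·x = 9.8  ⇒  x = 12.2500°C.
In kelvin: 12.2500 + 273.15 = 285.40 K.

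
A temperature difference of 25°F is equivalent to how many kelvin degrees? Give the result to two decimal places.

An interval of 1°F corresponds to 5/9 K.
25 × 5/9 = 13.89.

13.89 K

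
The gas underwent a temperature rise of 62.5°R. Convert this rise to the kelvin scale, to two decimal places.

An interval of 1°R corresponds to 5/9 K.
62.5 × 5/9 = 34.72.

34.72 K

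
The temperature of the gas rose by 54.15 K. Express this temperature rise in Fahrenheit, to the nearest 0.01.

An interval of 1 K corresponds to 1.8°F.
54.15 × 1.8 = 97.47.

97.47°F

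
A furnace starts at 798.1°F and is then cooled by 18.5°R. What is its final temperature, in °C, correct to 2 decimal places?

415.33°C

Initial temperature in Celsius: (798.1 - 32) × 5/9 = 425.6111°C.
The 18.5°R change is an interval, so only the factor 5/9 applies: -18.5 × 5/9 = -10.2778°C.
Final Celsius temperature: 425.6111 - 10.2778 = 415.3333°C.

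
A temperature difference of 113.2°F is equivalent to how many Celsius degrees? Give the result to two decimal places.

An interval of 1°F corresponds to 5/9°C.
113.2 × 5/9 = 62.89.

62.89°C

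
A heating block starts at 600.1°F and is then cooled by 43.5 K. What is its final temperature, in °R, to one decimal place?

Initial temperature in Celsius: (600.1 - 32) × 5/9 = 315.6111°C.
The 43.5 K change is an interval; Kelvin and Celsius degrees are the same size, so ΔC = -43.5°C.
Final Celsius temperature: 315.6111 - 43.5000 = 272.1111°C.
In Rankine: 272.1111 × 1.8 + 491.67 = 981.5°R.

981.5°R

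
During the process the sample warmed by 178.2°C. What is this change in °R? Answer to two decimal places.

An interval of 1°C corresponds to 1.8°R.
178.2 × 1.8 = 320.76.

320.76°R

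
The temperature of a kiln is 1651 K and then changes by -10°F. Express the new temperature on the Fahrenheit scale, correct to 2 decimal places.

2502.13°F

Initial temperature in Celsius: 1651 - 273.15 = 1377.8500°C.
The 10°F change is an interval, so only the factor 5/9 applies: -10 × 5/9 = -5.5556°C.
Final Celsius temperature: 1377.8500 - 5.5556 = 1372.2944°C.
In Fahrenheit: 1372.2944 × 1.8 + 32 = 2502.13°F.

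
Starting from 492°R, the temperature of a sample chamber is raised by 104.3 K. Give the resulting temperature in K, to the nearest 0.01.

377.63 K

Initial temperature in Celsius: (492 - 491.67) × 5/9 = 0.1833°C.
The 104.3 K change is an interval; Kelvin and Celsius degrees are the same size, so ΔC = +104.3°C.
Final Celsius temperature: 0.1833 + 104.3000 = 104.4833°C.
In kelvin: 104.4833 + 273.15 = 377.63 K.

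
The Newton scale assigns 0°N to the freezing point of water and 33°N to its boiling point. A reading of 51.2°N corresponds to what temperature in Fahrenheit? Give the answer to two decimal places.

311.27°F

Linear interpolation between the fixed points: C = (51.2 - 0) × 100 / (33 - 0) = 155.1515°C.
Then 155.1515 × 1.8 + 32 = 311.27°F.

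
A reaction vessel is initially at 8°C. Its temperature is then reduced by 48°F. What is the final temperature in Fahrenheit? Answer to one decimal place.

-1.6°F

The 48°F change is an interval, so only the factor 5/9 applies: -48 × 5/9 = -26.6667°C.
Final Celsius temperature: 8.0000 - 26.6667 = -18.6667°C.
In Fahrenheit: -18.6667 × 1.8 + 32 = -1.6°F.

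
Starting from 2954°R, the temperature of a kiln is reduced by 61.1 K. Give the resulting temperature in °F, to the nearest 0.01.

2384.35°F

Initial temperature in Celsius: (2954 - 491.67) × 5/9 = 1367.9611°C.
The 61.1 K change is an interval; Kelvin and Celsius degrees are the same size, so ΔC = -61.1°C.
Final Celsius temperature: 1367.9611 - 61.1000 = 1306.8611°C.
In Fahrenheit: 1306.8611 × 1.8 + 32 = 2384.35°F.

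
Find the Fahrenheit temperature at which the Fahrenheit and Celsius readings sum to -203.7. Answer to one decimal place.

-119.5°F

Let F be the Fahrenheit reading. The Celsius reading is C = 5/9·F - 17.7778.
Require F + C = -203.7: (14/9)·F - 17.7778 = -203.7.
F = (-203.7 + 17.7778) / (14/9) = -119.5.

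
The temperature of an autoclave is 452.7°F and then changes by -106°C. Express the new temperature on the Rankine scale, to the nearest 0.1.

Initial temperature in Celsius: (452.7 - 32) × 5/9 = 233.7222°C.
Final Celsius temperature: 233.7222 - 106.0000 = 127.7222°C.
In Rankine: 127.7222 × 1.8 + 491.67 = 721.6°R.

721.6°R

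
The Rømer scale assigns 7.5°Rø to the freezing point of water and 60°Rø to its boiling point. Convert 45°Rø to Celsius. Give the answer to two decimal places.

71.43°C

Linear interpolation between the fixed points: C = (45 - 7.5) × 100 / (60 - 7.5) = 71.4286°C.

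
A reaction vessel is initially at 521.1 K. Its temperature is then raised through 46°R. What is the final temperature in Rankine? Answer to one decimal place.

Initial temperature in Celsius: 521.1 - 273.15 = 247.9500°C.
The 46°R change is an interval, so only the factor 5/9 applies: +46 × 5/9 = +25.5556°C.
Final Celsius temperature: 247.9500 + 25.5556 = 273.5056°C.
In Rankine: 273.5056 × 1.8 + 491.67 = 984.0°R.

984.0°R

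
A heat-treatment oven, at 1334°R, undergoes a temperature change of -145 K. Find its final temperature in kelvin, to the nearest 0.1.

596.1 K

Initial temperature in Celsius: (1334 - 491.67) × 5/9 = 467.9611°C.
The 145 K change is an interval; Kelvin and Celsius degrees are the same size, so ΔC = -145°C.
Final Celsius temperature: 467.9611 - 145.0000 = 322.9611°C.
In kelvin: 322.9611 + 273.15 = 596.1 K.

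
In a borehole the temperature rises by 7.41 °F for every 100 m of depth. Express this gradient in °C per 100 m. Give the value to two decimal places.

The quantity depends on a temperature interval, so only the ratio of degree sizes applies; the offset between the scales is irrelevant.
A change of 1°F is a change of 5/9°C, so 7.41 × 5/9 = 4.12.

4.12 °C/100 m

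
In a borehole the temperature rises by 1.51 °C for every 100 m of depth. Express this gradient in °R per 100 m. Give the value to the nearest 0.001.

2.718 °R/100 m

Since only a temperature interval is involved, the additive offset between the scales drops out.
A change of 1°C is a change of 1.8°R, so 1.51 × 1.8 = 2.718.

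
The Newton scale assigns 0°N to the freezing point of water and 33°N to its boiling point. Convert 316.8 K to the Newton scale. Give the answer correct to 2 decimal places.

First in Celsius: 316.8 - 273.15 = 43.6500°C.
Linearly onto the Newton scale: 0 + (43.6500 / 100) × (33 - 0) = 14.40°N.

14.40°N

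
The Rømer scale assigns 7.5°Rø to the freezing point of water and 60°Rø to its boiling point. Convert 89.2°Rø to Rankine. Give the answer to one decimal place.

771.8°R

Linear interpolation between the fixed points: C = (89.2 - 7.5) × 100 / (60 - 7.5) = 155.6190°C.
Then 155.6190 × 1.8 + 491.67 = 771.8°R.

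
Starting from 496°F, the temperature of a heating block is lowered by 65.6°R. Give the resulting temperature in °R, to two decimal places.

Initial temperature in Celsius: (496 - 32) × 5/9 = 257.7778°C.
The 65.6°R change is an interval, so only the factor 5/9 applies: -65.6 × 5/9 = -36.4444°C.
Final Celsius temperature: 257.7778 - 36.4444 = 221.3333°C.
In Rankine: 221.3333 × 1.8 + 491.67 = 890.07°R.

890.07°R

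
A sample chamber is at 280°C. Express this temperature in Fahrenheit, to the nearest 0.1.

536.0°F

In Fahrenheit: 280.0000 × 1.8 + 32 = 536.0°F.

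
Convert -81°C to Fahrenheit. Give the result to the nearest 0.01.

In Fahrenheit: -81.0000 × 1.8 + 32 = -113.80°F.

-113.80°F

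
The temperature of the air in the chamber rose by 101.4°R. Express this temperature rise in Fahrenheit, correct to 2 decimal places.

101.40°F

Rankine and Fahrenheit degrees are the same size, so the interval is unchanged: 101.40.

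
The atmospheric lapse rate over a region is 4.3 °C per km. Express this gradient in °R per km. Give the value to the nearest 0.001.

7.740 °R/km

The quantity depends on a temperature interval, so only the ratio of degree sizes applies; the offset between the scales is irrelevant.
A change of 1°C is a change of 1.8°R, so 4.3 × 1.8 = 7.740.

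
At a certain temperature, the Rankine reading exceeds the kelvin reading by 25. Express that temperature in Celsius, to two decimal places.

-241.90°C

Let x be the Rankine reading; then the kelvin reading is 5/9·x.
(5/9·x) - x = -25  ⇒  (-4/9)·x = -25  ⇒  x = 56.2500°R.
In Celsius: (56.25 - 491.67) × 5/9 = -241.90°C.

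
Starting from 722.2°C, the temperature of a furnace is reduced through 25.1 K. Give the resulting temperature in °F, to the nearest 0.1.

1286.8°F

The 25.1 K change is an interval; Kelvin and Celsius degrees are the same size, so ΔC = -25.1°C.
Final Celsius temperature: 722.2000 - 25.1000 = 697.1000°C.
In Fahrenheit: 697.1000 × 1.8 + 32 = 1286.8°F.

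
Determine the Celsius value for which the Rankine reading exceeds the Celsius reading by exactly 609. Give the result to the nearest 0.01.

146.66°C

Let C be the Celsius reading. The Rankine reading is R = 1.8·C + 491.67.
Require R - C = 609: (0.8)·C + 491.67 = 609.
C = (609 - 491.67) / (0.8) = 146.66.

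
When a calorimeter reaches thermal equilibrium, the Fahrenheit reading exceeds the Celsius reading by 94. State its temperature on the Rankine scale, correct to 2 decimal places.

631.17°R

Let x be the Celsius reading; then the Fahrenheit reading is 1.8·x + 32.
(1.8·x + 32) - x = 94  ⇒  (0.8)·x = 62  ⇒  x = 77.5000°C.
In Rankine: 77.5000 × 1.8 + 491.67 = 631.17°R.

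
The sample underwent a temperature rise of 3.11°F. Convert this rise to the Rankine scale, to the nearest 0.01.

Fahrenheit and Rankine degrees are the same size, so the interval is unchanged: 3.11.

3.11°R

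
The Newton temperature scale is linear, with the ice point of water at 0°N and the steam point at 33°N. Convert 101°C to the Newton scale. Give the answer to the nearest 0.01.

33.33°N

Linearly onto the Newton scale: 0 + (101.0000 / 100) × (33 - 0) = 33.33°N.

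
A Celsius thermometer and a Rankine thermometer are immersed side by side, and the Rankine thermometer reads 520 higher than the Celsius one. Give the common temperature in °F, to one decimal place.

Let x be the Celsius reading; then the Rankine reading is 1.8·x + 491.67.
(1.8·x + 491.67) - x = 520  ⇒  (0.8)·x = 28.33  ⇒  x = 35.4125°C.
In Fahrenheit: 35.4125 × 1.8 + 32 = 95.7°F.

95.7°F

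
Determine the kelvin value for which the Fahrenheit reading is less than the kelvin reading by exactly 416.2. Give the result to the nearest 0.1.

Let K be the kelvin reading. The Fahrenheit reading is F = 1.8·K - 459.67.
Require F - K = -416.2: (0.8)·K - 459.67 = -416.2.
K = (-416.2 + 459.67) / (0.8) = 54.3.

54.3 K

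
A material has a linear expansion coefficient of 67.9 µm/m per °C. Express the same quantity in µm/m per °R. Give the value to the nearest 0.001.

37.722 µm/m per °R

Since only a temperature interval is involved, the additive offset between the scales drops out.
A change of 1°R is a change of 5/9°C, so per °R the value is 67.9 × 5/9 = 37.722.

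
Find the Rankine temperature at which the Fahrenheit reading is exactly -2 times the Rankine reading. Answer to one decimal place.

Let R be the Rankine reading. The Fahrenheit reading is F = 1·R - 459.67.
Require F = -2·R: 1·R - 459.67 = -2·R.
(3)·R = 459.67  ⇒  R = 153.2.

153.2°R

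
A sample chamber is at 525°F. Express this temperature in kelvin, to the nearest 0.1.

In Celsius: (525 - 32) × 5/9 = 273.8889°C.
In kelvin: 273.8889 + 273.15 = 547.0 K.

547.0 K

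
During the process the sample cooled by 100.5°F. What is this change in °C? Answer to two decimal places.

55.83°C

For a temperature interval the offset drops out; only the factor 5/9 applies.
100.5 × 5/9 = 55.83.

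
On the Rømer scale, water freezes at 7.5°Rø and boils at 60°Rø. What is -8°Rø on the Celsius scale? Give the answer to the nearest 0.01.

Linear interpolation between the fixed points: C = (-8 - 7.5) × 100 / (60 - 7.5) = -29.5238°C.

-29.52°C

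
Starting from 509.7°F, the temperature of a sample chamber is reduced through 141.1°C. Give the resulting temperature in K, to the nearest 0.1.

397.4 K

Initial temperature in Celsius: (509.7 - 32) × 5/9 = 265.3889°C.
Final Celsius temperature: 265.3889 - 141.1000 = 124.2889°C.
In kelvin: 124.2889 + 273.15 = 397.4 K.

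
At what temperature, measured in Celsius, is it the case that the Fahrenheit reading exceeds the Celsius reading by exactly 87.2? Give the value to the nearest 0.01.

Let C be the Celsius reading. The Fahrenheit reading is F = 1.8·C + 32.
Require F - C = 87.2: (0.8)·C + 32 = 87.2.
C = (87.2 - 32) / (0.8) = 69.00.

69.00°C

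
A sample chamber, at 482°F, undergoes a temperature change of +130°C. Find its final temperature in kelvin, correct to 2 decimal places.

Initial temperature in Celsius: (482 - 32) × 5/9 = 250.0000°C.
Final Celsius temperature: 250.0000 + 130.0000 = 380.0000°C.
In kelvin: 380.0000 + 273.15 = 653.15 K.

653.15 K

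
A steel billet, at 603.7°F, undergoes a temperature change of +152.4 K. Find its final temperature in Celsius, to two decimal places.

Initial temperature in Celsius: (603.7 - 32) × 5/9 = 317.6111°C.
The 152.4 K change is an interval; Kelvin and Celsius degrees are the same size, so ΔC = +152.4°C.
Final Celsius temperature: 317.6111 + 152.4000 = 470.0111°C.

470.01°C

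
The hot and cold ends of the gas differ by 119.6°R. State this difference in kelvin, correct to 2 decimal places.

For a temperature interval the offset drops out; only the factor 5/9 applies.
119.6 × 5/9 = 66.44.

66.44 K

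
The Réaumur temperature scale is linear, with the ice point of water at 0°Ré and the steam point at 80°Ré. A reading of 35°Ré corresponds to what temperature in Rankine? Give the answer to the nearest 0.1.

Linear interpolation between the fixed points: C = (35 - 0) × 100 / (80 - 0) = 43.7500°C.
Then 43.7500 × 1.8 + 491.67 = 570.4°R.

570.4°R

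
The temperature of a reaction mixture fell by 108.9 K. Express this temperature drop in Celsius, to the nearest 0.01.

108.90°C

Kelvin and Celsius degrees are the same size, so the interval is unchanged: 108.90.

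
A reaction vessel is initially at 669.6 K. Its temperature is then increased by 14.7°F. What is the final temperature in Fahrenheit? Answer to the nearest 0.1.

Initial temperature in Celsius: 669.6 - 273.15 = 396.4500°C.
The 14.7°F change is an interval, so only the factor 5/9 applies: +14.7 × 5/9 = +8.1667°C.
Final Celsius temperature: 396.4500 + 8.1667 = 404.6167°C.
In Fahrenheit: 404.6167 × 1.8 + 32 = 760.3°F.

760.3°F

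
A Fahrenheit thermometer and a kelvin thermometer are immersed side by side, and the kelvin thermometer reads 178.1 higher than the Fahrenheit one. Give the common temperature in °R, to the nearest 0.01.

Let x be the Fahrenheit reading; then the kelvin reading is 5/9·x + 255.372.
(5/9·x + 255.372) - x = 178.1  ⇒  (-4/9)·x = -77.2722  ⇒  x = 173.8625°F.
In Celsius: (173.8625 - 32) × 5/9 = 78.8125°C.
In Rankine: 78.8125 × 1.8 + 491.67 = 633.53°R.

633.53°R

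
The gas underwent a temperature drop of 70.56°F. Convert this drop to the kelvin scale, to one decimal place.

Only the scale ratio 5/9 matters for a change in temperature.
70.56 × 5/9 = 39.2.

39.2 K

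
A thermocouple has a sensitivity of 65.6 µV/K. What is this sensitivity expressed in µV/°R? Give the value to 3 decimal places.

36.444 µV/°R

Since only a temperature interval is involved, the additive offset between the scales drops out.
A change of 1°R is a change of 5/9 K, so per °R the value is 65.6 × 5/9 = 36.444.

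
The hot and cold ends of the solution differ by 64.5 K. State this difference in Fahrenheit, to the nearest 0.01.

116.10°F

An interval of 1 K corresponds to 1.8°F.
64.5 × 1.8 = 116.10.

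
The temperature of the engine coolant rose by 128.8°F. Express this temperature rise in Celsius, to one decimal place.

71.6°C

Only the scale ratio 5/9 matters for a change in temperature.
128.8 × 5/9 = 71.6.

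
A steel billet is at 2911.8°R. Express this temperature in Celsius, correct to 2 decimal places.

1344.52°C

In Celsius: (2911.8 - 491.67) × 5/9 = 1344.5167°C.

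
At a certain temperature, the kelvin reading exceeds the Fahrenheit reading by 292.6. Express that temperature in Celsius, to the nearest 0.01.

Let x be the Fahrenheit reading; then the kelvin reading is 5/9·x + 255.372.
(5/9·x + 255.372) - x = 292.6  ⇒  (-4/9)·x = 37.2278  ⇒  x = -83.7625°F.
In Celsius: (-83.7625 - 32) × 5/9 = -64.31°C.

-64.31°C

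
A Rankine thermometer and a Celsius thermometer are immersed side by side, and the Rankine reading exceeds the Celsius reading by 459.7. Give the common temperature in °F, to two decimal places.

-39.93°F

Let x be the Rankine reading; then the Celsius reading is 5/9·x - 273.15.
(5/9·x - 273.15) - x = -459.7  ⇒  (-4/9)·x = -186.55  ⇒  x = 419.7375°R.
In Celsius: (419.7375 - 491.67) × 5/9 = -39.9625°C.
In Fahrenheit: -39.9625 × 1.8 + 32 = -39.93°F.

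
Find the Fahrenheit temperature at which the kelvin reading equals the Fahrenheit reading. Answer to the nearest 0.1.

574.6°F

Let F be the Fahrenheit reading. The kelvin reading is K = 5/9·F + 255.372.
Set K = F: 5/9·F + 255.372 = F.
(-4/9)·F = -255.372  ⇒  F = 574.6.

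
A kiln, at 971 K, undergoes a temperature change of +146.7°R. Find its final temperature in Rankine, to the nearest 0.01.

Initial temperature in Celsius: 971 - 273.15 = 697.8500°C.
The 146.7°R change is an interval, so only the factor 5/9 applies: +146.7 × 5/9 = +81.5000°C.
Final Celsius temperature: 697.8500 + 81.5000 = 779.3500°C.
In Rankine: 779.3500 × 1.8 + 491.67 = 1894.50°R.

1894.50°R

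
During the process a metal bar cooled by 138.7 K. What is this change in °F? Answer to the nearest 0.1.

249.7°F

Only the scale ratio 1.8 matters for a change in temperature.
138.7 × 1.8 = 249.7.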